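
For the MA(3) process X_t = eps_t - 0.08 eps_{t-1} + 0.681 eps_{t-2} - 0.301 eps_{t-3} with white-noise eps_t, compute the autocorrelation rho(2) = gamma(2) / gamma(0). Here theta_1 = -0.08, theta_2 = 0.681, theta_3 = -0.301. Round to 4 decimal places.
\rho(2) = 0.4518

For an MA(q) process with theta_0 = 1, the autocovariance is
  gamma(k) = sigma^2 * sum_{i=0..q-k} theta_i * theta_{i+k},
and rho(k) = gamma(k) / gamma(0). Sigma^2 cancels.
  numerator   = (1)*(0.681) + (-0.08)*(-0.301) = 0.70508.
  denominator = (1)^2 + (-0.08)^2 + (0.681)^2 + (-0.301)^2 = 1.560762.
  rho(2) = 0.70508 / 1.560762 = 0.4518.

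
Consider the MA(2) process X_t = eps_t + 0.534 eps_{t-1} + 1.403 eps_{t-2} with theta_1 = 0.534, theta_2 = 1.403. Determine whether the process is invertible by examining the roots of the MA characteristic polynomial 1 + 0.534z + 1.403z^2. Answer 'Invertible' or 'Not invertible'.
\text{Not invertible}

The MA(q) characteristic polynomial is P(z) = 1 + 0.534z + 1.403z^2.
Invertibility requires all roots to lie outside the unit circle, i.e. |z| > 1 for every root.
Set 1 + (0.534) z + (1.403) z^2 = 0, i.e. a z^2 + b z + c = 0 with a = 1.403, b = 0.534, c = 1.
Discriminant D = b^2 - 4ac = (0.534)^2 - 4*(1.403)*1 = 0.285156 - (5.612) = -5.326844.
D < 0, so the roots are the complex-conjugate pair z = (-b +/- i sqrt(-D)) / (2a) = -0.1903 +/- 0.8225i.
For a conjugate pair |z|^2 = z * conj(z) = (product of roots) = c/a = 1/(1.403) = 0.712758, so |z| = sqrt(0.712758) = 0.8443 for both roots.
Moduli of all roots: 0.8443, 0.8443.
All moduli strictly greater than 1? No.
Verdict: Not invertible.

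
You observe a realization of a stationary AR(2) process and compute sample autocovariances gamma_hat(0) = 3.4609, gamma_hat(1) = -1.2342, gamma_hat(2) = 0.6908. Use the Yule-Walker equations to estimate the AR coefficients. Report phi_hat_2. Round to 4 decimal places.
\hat\phi_{2} = 0.0830

The Yule-Walker equations for an AR(p) process read, in matrix form,
  Gamma_p phi = r_p,   with   (Gamma_p)_{ij} = gamma(|i - j|),
                       (r_p)_i = gamma(i),   i,j = 1..p.
Substitute the sample gammas (Toeplitz matrix and right-hand side of size 2):
  Gamma_p = [[3.4609, -1.2342], [-1.2342, 3.4609]]
  r_p     = [-1.2342, 0.6908]
Written out:
  3.4609 phi_1 - 1.2342 phi_2 = -1.2342
  -1.2342 phi_1 + 3.4609 phi_2 = 0.6908
Solve by Cramer's rule:
  det = gamma(0)^2 - gamma(1)^2 = (3.4609)^2 - (-1.2342)^2 = 11.97782881 - 1.52324964 = 10.45457917
  phi_hat_1 = [gamma(1) gamma(0) - gamma(1) gamma(2)] / det = [(-1.2342)(3.4609) - (-1.2342)(0.6908)] / 10.45457917 = -3.41885742 / 10.45457917 = -0.327
  phi_hat_2 = [gamma(0) gamma(2) - gamma(1)^2] / det = [(3.4609)(0.6908) - (-1.2342)^2] / 10.45457917 = 0.86754008 / 10.45457917 = 0.083
So phi_hat = [-0.3270, 0.0830].
Therefore phi_hat_2 = 0.0830.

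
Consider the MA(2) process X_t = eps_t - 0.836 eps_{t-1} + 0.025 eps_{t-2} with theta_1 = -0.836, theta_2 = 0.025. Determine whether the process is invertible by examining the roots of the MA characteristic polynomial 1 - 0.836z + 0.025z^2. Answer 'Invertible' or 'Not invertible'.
\text{Invertible}

The MA(q) characteristic polynomial is P(z) = 1 - 0.836z + 0.025z^2.
Invertibility requires all roots to lie outside the unit circle, i.e. |z| > 1 for every root.
Set 1 + (-0.836) z + (0.025) z^2 = 0, i.e. a z^2 + b z + c = 0 with a = 0.025, b = -0.836, c = 1.
Discriminant D = b^2 - 4ac = (-0.836)^2 - 4*(0.025)*1 = 0.698896 - (0.1) = 0.598896.
D >= 0, so the roots are real: z = (-b +/- sqrt(D)) / (2a) = (0.836 +/- 0.773884) / (0.05).
  z_1 = (0.836 + 0.773884) / (0.05) = 32.1977,   |z_1| = 32.1977.
  z_2 = (0.836 - 0.773884) / (0.05) = 1.2423,   |z_2| = 1.2423.
Moduli of all roots: 32.1977, 1.2423.
All moduli strictly greater than 1? Yes.
Verdict: Invertible.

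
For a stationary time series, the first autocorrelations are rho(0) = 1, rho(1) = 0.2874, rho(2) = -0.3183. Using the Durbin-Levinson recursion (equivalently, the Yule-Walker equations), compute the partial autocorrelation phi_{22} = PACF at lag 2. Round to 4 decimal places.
\phi_{22} = -0.4370

The PACF at lag k is phi_{kk}, the last component of the solution
to the Yule-Walker system G_k phi = r_k where
  (G_k)_{ij} = rho(|i - j|), (r_k)_i = rho(i), i,j = 1..k.
Equivalently, Durbin-Levinson gives phi_{kk} iteratively:
  phi_{11} = rho(1)
  phi_{kk} = [rho(k) - sum_{j=1..k-1} phi_{k-1,j} rho(k-j)]
            / [1 - sum_{j=1..k-1} phi_{k-1,j} rho(j)],
  phi_{k,j} = phi_{k-1,j} - phi_{kk} phi_{k-1,k-j},  j = 1..k-1.
Step k = 1:
  phi_11 = rho(1) = 0.2874.
Step k = 2:
  phi_22 = [rho(2) - phi_11 rho(1)] / [1 - phi_11 rho(1)] = [-0.3183 - (0.2874)(0.2874)] / [1 - (0.2874)(0.2874)]
         = -0.40089876 / 0.91740124 = -0.437.
Therefore phi_{22} = -0.4370.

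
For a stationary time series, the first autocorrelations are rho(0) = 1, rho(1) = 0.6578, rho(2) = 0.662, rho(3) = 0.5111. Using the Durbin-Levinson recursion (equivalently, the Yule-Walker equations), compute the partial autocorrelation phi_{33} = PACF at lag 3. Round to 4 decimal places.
\phi_{33} = -0.0300

The PACF at lag k is phi_{kk}, the last component of the solution
to the Yule-Walker system G_k phi = r_k where
  (G_k)_{ij} = rho(|i - j|), (r_k)_i = rho(i), i,j = 1..k.
Equivalently, Durbin-Levinson gives phi_{kk} iteratively:
  phi_{11} = rho(1)
  phi_{kk} = [rho(k) - sum_{j=1..k-1} phi_{k-1,j} rho(k-j)]
            / [1 - sum_{j=1..k-1} phi_{k-1,j} rho(j)],
  phi_{k,j} = phi_{k-1,j} - phi_{kk} phi_{k-1,k-j},  j = 1..k-1.
Step k = 1:
  phi_11 = rho(1) = 0.6578.
Step k = 2:
  phi_22 = [rho(2) - phi_11 rho(1)] / [1 - phi_11 rho(1)] = [0.662 - (0.6578)(0.6578)] / [1 - (0.6578)(0.6578)]
         = 0.22929916 / 0.56729916 = 0.404194.
  Update: phi_21 = phi_11 - phi_22 phi_11 = 0.6578 - (0.404194)(0.6578) = 0.391921.
Step k = 3:
  phi_33 = [rho(3) - phi_21 rho(2) - phi_22 rho(1)] / [1 - phi_21 rho(1) - phi_22 rho(2)]
    numerator   = 0.5111 - (0.391921)(0.662) - (0.404194)(0.6578) = -0.01423073
    denominator = 1 - (0.391921)(0.6578) - (0.404194)(0.662) = 0.47461772
  phi_33 = -0.01423073 / 0.47461772 = -0.03.
Therefore phi_{33} = -0.0300.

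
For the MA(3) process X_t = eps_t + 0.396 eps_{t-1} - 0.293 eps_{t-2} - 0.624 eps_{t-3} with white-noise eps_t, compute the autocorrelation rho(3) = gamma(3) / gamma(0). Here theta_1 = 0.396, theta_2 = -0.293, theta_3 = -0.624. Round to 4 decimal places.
\rho(3) = -0.3823

For an MA(q) process with theta_0 = 1, the autocovariance is
  gamma(k) = sigma^2 * sum_{i=0..q-k} theta_i * theta_{i+k},
and rho(k) = gamma(k) / gamma(0). Sigma^2 cancels.
  numerator   = (1)*(-0.624) = -0.624.
  denominator = (1)^2 + (0.396)^2 + (-0.293)^2 + (-0.624)^2 = 1.632041.
  rho(3) = -0.624 / 1.632041 = -0.3823.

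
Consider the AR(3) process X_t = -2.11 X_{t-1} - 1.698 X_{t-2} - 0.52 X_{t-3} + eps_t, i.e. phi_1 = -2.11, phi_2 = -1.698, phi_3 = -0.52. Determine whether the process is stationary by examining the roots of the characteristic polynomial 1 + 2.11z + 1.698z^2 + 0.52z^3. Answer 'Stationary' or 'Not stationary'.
\text{Stationary}

The AR(p) characteristic polynomial is P(z) = 1 + 2.11z + 1.698z^2 + 0.52z^3.
Stationarity requires all roots to lie outside the unit circle, i.e. |z| > 1 for every root.
Degree 3: look for a simple real root z0 first, then factor out (1 - z/z0) and solve the remaining quadratic.
Testing z0 = -1.25: P(-1.25) = 1 + (2.11)(-1.25) + (1.698)(-1.25)^2 + (0.52)(-1.25)^3
  = 1 + (-2.6375) + (2.653125) + (-1.015625) = 0.  So z_0 = -1.25 is a root, |z_0| = 1.25.
Divide out the factor (1 + 0.8 z) = (1 - z/z0) (since 1/z0 = -0.8):
  P(z) = (1 + 0.8 z)(1 + (1.31) z + (0.65) z^2)
  [check: z-coef 1.31 - (-0.8) = 2.11; z^2-coef 0.65 - (-0.8)(1.31) = 1.698; z^3-coef -(-0.8)(0.65) = 0.52.]
Remaining roots from the quadratic factor 1 + (1.31) z + (0.65) z^2:
  Set 1 + (1.31) z + (0.65) z^2 = 0, i.e. a z^2 + b z + c = 0 with a = 0.65, b = 1.31, c = 1.
  Discriminant D = b^2 - 4ac = (1.31)^2 - 4*(0.65)*1 = 1.7161 - (2.6) = -0.8839.
  D < 0, so the roots are the complex-conjugate pair z = (-b +/- i sqrt(-D)) / (2a) = -1.0077 +/- 0.7232i.
  For a conjugate pair |z|^2 = z * conj(z) = (product of roots) = c/a = 1/(0.65) = 1.538462, so |z| = sqrt(1.538462) = 1.2403 for both roots.
Moduli of all roots: 1.2500, 1.2403, 1.2403.
All moduli strictly greater than 1? Yes.
Verdict: Stationary.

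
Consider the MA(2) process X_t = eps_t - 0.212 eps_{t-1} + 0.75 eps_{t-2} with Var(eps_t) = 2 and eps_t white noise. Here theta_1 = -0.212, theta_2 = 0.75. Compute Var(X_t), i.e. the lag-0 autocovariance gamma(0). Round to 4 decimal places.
\gamma(0) = 3.2149

For an MA(q) process X_t = eps_t + sum_i theta_i eps_{t-i} with
Var(eps_t) = sigma^2, the variance is
  gamma(0) = sigma^2 * (1 + sum_i theta_i^2).
  sum_i theta_i^2 = (-0.212)^2 + (0.75)^2 = 0.044944 + 0.5625 = 0.607444.
  gamma(0) = 2 * (1 + 0.607444) = 2 * 1.607444 = 3.214888, which rounds to 3.2149.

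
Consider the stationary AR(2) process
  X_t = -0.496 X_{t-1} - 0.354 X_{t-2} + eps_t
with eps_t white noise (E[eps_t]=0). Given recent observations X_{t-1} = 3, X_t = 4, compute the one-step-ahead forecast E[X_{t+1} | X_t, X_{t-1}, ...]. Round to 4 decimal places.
E[X_{t+1} \mid \mathcal F_t] = -3.0460

For an AR(p) model X_t = c + sum_i phi_i X_{t-i} + eps_t, the
one-step-ahead conditional mean is
  E[X_{t+1} | X_t, ...] = c + sum_i phi_i X_{t+1-i}.
Substitute known values:
  E[X_{t+1} | ...] = (-0.496) * (4) + (-0.354) * (3)
                   = -3.0460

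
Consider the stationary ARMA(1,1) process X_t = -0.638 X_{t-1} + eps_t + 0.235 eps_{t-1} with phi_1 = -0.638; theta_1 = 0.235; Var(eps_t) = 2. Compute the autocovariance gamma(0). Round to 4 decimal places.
\gamma(0) = 2.5478

Multiply the model equation by X_{t-k} and take expectations. With theta_0 = psi_0 = 1 and psi_j the MA(infinity) weights, this gives
  gamma(k) - sum_i phi_i gamma(k-i) = c_k,
  c_k = sigma^2 * sum_{j=k..q} theta_j psi_{j-k}   (c_k = 0 for k > q),
using gamma(-m) = gamma(m).
psi-weights needed (psi_j = theta_j + sum_i phi_i psi_{j-i}):
  psi_1 = theta_1 + phi_1 = 0.235 + (-0.638) = -0.403
Right-hand sides:
  c_0 = sigma^2 (1 + theta_1 psi_1) = 2 * (1 + (0.235)(-0.403)) = 2 * 0.905295 = 1.81059
  c_1 = sigma^2 theta_1 = 2 * (0.235) = 0.47
  c_2 = 0
Equations for k = 0 and k = 1 (AR order 1):
  gamma(0) = phi_1 gamma(1) + c_0
  gamma(1) = phi_1 gamma(0) + c_1
Substituting the second into the first: gamma(0) (1 - phi_1^2) = c_0 + phi_1 c_1, so
  gamma(0) = (c_0 + phi_1 c_1) / (1 - phi_1^2) = (1.81059 + (-0.638)(0.47)) / (1 - (-0.638)^2) = 1.51073 / 0.592956 = 2.547794.
Therefore gamma(0) = 2.5478 (to 4 decimal places).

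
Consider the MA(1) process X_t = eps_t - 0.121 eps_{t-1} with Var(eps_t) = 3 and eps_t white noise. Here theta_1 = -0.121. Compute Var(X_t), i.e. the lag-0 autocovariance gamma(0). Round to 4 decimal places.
\gamma(0) = 3.0439

For an MA(q) process X_t = eps_t + sum_i theta_i eps_{t-i} with
Var(eps_t) = sigma^2, the variance is
  gamma(0) = sigma^2 * (1 + sum_i theta_i^2).
  sum_i theta_i^2 = (-0.121)^2 = 0.014641.
  gamma(0) = 3 * (1 + 0.014641) = 3 * 1.014641 = 3.043923, which rounds to 3.0439.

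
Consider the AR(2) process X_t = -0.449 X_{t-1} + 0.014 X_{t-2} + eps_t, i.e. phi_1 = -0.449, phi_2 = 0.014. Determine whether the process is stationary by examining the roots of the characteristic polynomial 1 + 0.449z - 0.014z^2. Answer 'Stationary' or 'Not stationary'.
\text{Stationary}

The AR(p) characteristic polynomial is P(z) = 1 + 0.449z - 0.014z^2.
Stationarity requires all roots to lie outside the unit circle, i.e. |z| > 1 for every root.
Set 1 + (0.449) z + (-0.014) z^2 = 0, i.e. a z^2 + b z + c = 0 with a = -0.014, b = 0.449, c = 1.
Discriminant D = b^2 - 4ac = (0.449)^2 - 4*(-0.014)*1 = 0.201601 - (-0.056) = 0.257601.
D >= 0, so the roots are real: z = (-b +/- sqrt(D)) / (2a) = (-0.449 +/- 0.507544) / (-0.028).
  z_1 = (-0.449 + 0.507544) / (-0.028) = -2.0909,   |z_1| = 2.0909.
  z_2 = (-0.449 - 0.507544) / (-0.028) = 34.1623,   |z_2| = 34.1623.
Moduli of all roots: 2.0909, 34.1623.
All moduli strictly greater than 1? Yes.
Verdict: Stationary.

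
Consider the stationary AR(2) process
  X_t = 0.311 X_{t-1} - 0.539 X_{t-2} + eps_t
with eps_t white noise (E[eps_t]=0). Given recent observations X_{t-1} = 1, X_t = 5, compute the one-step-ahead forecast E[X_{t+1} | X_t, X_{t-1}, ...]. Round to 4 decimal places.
E[X_{t+1} \mid \mathcal F_t] = 1.0160

For an AR(p) model X_t = c + sum_i phi_i X_{t-i} + eps_t, the
one-step-ahead conditional mean is
  E[X_{t+1} | X_t, ...] = c + sum_i phi_i X_{t+1-i}.
Substitute known values:
  E[X_{t+1} | ...] = (0.311) * (5) + (-0.539) * (1)
                   = 1.0160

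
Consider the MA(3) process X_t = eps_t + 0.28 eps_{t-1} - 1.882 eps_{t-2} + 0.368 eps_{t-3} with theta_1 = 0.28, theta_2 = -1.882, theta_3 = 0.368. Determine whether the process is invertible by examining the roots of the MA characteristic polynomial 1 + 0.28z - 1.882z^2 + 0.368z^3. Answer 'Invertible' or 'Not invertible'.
\text{Not invertible}

The MA(q) characteristic polynomial is P(z) = 1 + 0.28z - 1.882z^2 + 0.368z^3.
Invertibility requires all roots to lie outside the unit circle, i.e. |z| > 1 for every root.
Degree 3: look for a simple real root z0 first, then factor out (1 - z/z0) and solve the remaining quadratic.
Testing z0 = -0.625: P(-0.625) = 1 + (0.28)(-0.625) + (-1.882)(-0.625)^2 + (0.368)(-0.625)^3
  = 1 + (-0.175) + (-0.735156) + (-0.089844) = 0.  So z_0 = -0.625 is a root, |z_0| = 0.625.
Divide out the factor (1 + 1.6 z) = (1 - z/z0) (since 1/z0 = -1.6):
  P(z) = (1 + 1.6 z)(1 + (-1.32) z + (0.23) z^2)
  [check: z-coef -1.32 - (-1.6) = 0.28; z^2-coef 0.23 - (-1.6)(-1.32) = -1.882; z^3-coef -(-1.6)(0.23) = 0.368.]
Remaining roots from the quadratic factor 1 + (-1.32) z + (0.23) z^2:
  Set 1 + (-1.32) z + (0.23) z^2 = 0, i.e. a z^2 + b z + c = 0 with a = 0.23, b = -1.32, c = 1.
  Discriminant D = b^2 - 4ac = (-1.32)^2 - 4*(0.23)*1 = 1.7424 - (0.92) = 0.8224.
  D >= 0, so the roots are real: z = (-b +/- sqrt(D)) / (2a) = (1.32 +/- 0.906863) / (0.46).
    z_1 = (1.32 + 0.906863) / (0.46) = 4.841,   |z_1| = 4.841.
    z_2 = (1.32 - 0.906863) / (0.46) = 0.8981,   |z_2| = 0.8981.
Moduli of all roots: 0.6250, 4.8410, 0.8981.
All moduli strictly greater than 1? No.
Verdict: Not invertible.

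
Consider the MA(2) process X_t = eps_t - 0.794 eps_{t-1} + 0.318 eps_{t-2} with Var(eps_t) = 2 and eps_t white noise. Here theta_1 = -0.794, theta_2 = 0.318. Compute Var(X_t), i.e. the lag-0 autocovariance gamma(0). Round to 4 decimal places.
\gamma(0) = 3.4631

For an MA(q) process X_t = eps_t + sum_i theta_i eps_{t-i} with
Var(eps_t) = sigma^2, the variance is
  gamma(0) = sigma^2 * (1 + sum_i theta_i^2).
  sum_i theta_i^2 = (-0.794)^2 + (0.318)^2 = 0.630436 + 0.101124 = 0.73156.
  gamma(0) = 2 * (1 + 0.73156) = 2 * 1.73156 = 3.46312, which rounds to 3.4631.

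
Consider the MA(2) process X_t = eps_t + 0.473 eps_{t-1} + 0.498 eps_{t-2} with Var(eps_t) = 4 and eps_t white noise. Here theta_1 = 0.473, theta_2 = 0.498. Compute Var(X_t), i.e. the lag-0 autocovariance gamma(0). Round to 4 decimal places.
\gamma(0) = 5.8869

For an MA(q) process X_t = eps_t + sum_i theta_i eps_{t-i} with
Var(eps_t) = sigma^2, the variance is
  gamma(0) = sigma^2 * (1 + sum_i theta_i^2).
  sum_i theta_i^2 = (0.473)^2 + (0.498)^2 = 0.223729 + 0.248004 = 0.471733.
  gamma(0) = 4 * (1 + 0.471733) = 4 * 1.471733 = 5.886932, which rounds to 5.8869.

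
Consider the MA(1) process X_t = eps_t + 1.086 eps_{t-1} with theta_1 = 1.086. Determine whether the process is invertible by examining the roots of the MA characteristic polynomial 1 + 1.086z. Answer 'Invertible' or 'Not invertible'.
\text{Not invertible}

The MA(q) characteristic polynomial is P(z) = 1 + 1.086z.
Invertibility requires all roots to lie outside the unit circle, i.e. |z| > 1 for every root.
This is linear in z: 1 + (1.086) z = 0  =>  z = -1/(1.086) = -0.92081,  |z| = 0.92081.
Moduli of all roots: 0.9208.
All moduli strictly greater than 1? No.
Verdict: Not invertible.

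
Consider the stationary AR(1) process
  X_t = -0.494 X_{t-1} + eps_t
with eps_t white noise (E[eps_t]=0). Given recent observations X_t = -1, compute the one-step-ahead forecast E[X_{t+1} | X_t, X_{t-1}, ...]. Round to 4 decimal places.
E[X_{t+1} \mid \mathcal F_t] = 0.4940

For an AR(p) model X_t = c + sum_i phi_i X_{t-i} + eps_t, the
one-step-ahead conditional mean is
  E[X_{t+1} | X_t, ...] = c + sum_i phi_i X_{t+1-i}.
Substitute known values:
  E[X_{t+1} | ...] = (-0.494) * (-1)
                   = 0.4940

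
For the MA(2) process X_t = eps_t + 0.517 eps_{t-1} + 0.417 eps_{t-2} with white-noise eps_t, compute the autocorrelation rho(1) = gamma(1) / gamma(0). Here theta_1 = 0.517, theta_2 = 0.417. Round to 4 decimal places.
\rho(1) = 0.5083

For an MA(q) process with theta_0 = 1, the autocovariance is
  gamma(k) = sigma^2 * sum_{i=0..q-k} theta_i * theta_{i+k},
and rho(k) = gamma(k) / gamma(0). Sigma^2 cancels.
  numerator   = (1)*(0.517) + (0.517)*(0.417) = 0.732589.
  denominator = (1)^2 + (0.517)^2 + (0.417)^2 = 1.441178.
  rho(1) = 0.732589 / 1.441178 = 0.5083.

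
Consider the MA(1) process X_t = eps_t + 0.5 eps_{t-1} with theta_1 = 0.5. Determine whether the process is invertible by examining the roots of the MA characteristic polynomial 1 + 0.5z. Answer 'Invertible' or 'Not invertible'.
\text{Invertible}

The MA(q) characteristic polynomial is P(z) = 1 + 0.5z.
Invertibility requires all roots to lie outside the unit circle, i.e. |z| > 1 for every root.
This is linear in z: 1 + (0.5) z = 0  =>  z = -1/(0.5) = -2,  |z| = 2.
Moduli of all roots: 2.0000.
All moduli strictly greater than 1? Yes.
Verdict: Invertible.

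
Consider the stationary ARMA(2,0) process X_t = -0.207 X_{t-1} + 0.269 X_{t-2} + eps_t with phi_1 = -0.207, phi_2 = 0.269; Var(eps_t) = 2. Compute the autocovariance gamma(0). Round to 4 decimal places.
\gamma(0) = 2.3440

Multiply the model equation by X_{t-k} and take expectations. With theta_0 = psi_0 = 1 and psi_j the MA(infinity) weights, this gives
  gamma(k) - sum_i phi_i gamma(k-i) = c_k,
  c_k = sigma^2 * sum_{j=k..q} theta_j psi_{j-k}   (c_k = 0 for k > q),
using gamma(-m) = gamma(m).
Pure AR (q = 0): c_0 = sigma^2 = 2, c_k = 0 for k >= 1.
Equations for k = 0, 1, 2 (AR order 2, c_2 = 0):
  (E0) gamma(0) = phi_1 gamma(1) + phi_2 gamma(2) + c_0
  (E1) gamma(1) = phi_1 gamma(0) + phi_2 gamma(1) + c_1
  (E2) gamma(2) = phi_1 gamma(1) + phi_2 gamma(0)
From (E1): gamma(1) = A gamma(0) + B with
  A = phi_1 / (1 - phi_2) = -0.207 / 0.731 = -0.283174,   B = c_1 / (1 - phi_2) = 0 / 0.731 = 0.
Insert (E2) into (E0): gamma(0) (1 - phi_2^2) = phi_1 (1 + phi_2) gamma(1) + c_0.
  phi_1 (1 + phi_2) = (-0.207)(1.269) = -0.262683,   1 - phi_2^2 = 0.927639.
Replace gamma(1) by A gamma(0) + B and collect gamma(0):
  gamma(0) [0.927639 - (-0.262683)(-0.283174)] = c_0 = 2
  gamma(0) * 0.853254 = 2
  gamma(0) = 2 / 0.853254 = 2.343968.
Therefore gamma(0) = 2.3440 (to 4 decimal places).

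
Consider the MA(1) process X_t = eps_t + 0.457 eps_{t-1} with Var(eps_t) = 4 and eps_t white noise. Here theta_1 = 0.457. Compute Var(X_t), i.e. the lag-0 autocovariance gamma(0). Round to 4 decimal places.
\gamma(0) = 4.8354

For an MA(q) process X_t = eps_t + sum_i theta_i eps_{t-i} with
Var(eps_t) = sigma^2, the variance is
  gamma(0) = sigma^2 * (1 + sum_i theta_i^2).
  sum_i theta_i^2 = (0.457)^2 = 0.208849.
  gamma(0) = 4 * (1 + 0.208849) = 4 * 1.208849 = 4.835396, which rounds to 4.8354.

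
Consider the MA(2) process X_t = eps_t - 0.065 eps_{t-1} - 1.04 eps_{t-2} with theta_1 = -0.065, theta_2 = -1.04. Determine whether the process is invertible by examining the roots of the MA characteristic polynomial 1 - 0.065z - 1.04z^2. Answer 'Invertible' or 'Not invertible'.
\text{Not invertible}

The MA(q) characteristic polynomial is P(z) = 1 - 0.065z - 1.04z^2.
Invertibility requires all roots to lie outside the unit circle, i.e. |z| > 1 for every root.
Set 1 + (-0.065) z + (-1.04) z^2 = 0, i.e. a z^2 + b z + c = 0 with a = -1.04, b = -0.065, c = 1.
Discriminant D = b^2 - 4ac = (-0.065)^2 - 4*(-1.04)*1 = 0.004225 - (-4.16) = 4.164225.
D >= 0, so the roots are real: z = (-b +/- sqrt(D)) / (2a) = (0.065 +/- 2.040643) / (-2.08).
  z_1 = (0.065 + 2.040643) / (-2.08) = -1.0123,   |z_1| = 1.0123.
  z_2 = (0.065 - 2.040643) / (-2.08) = 0.9498,   |z_2| = 0.9498.
Moduli of all roots: 1.0123, 0.9498.
All moduli strictly greater than 1? No.
Verdict: Not invertible.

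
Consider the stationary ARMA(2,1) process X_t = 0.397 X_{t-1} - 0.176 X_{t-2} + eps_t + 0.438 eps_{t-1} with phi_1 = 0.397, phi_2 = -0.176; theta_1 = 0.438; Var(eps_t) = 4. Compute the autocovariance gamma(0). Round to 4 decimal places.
\gamma(0) = 6.9303

Multiply the model equation by X_{t-k} and take expectations. With theta_0 = psi_0 = 1 and psi_j the MA(infinity) weights, this gives
  gamma(k) - sum_i phi_i gamma(k-i) = c_k,
  c_k = sigma^2 * sum_{j=k..q} theta_j psi_{j-k}   (c_k = 0 for k > q),
using gamma(-m) = gamma(m).
psi-weights needed (psi_j = theta_j + sum_i phi_i psi_{j-i}):
  psi_1 = theta_1 + phi_1 = 0.438 + (0.397) = 0.835
Right-hand sides:
  c_0 = sigma^2 (1 + theta_1 psi_1) = 4 * (1 + (0.438)(0.835)) = 4 * 1.36573 = 5.46292
  c_1 = sigma^2 theta_1 = 4 * (0.438) = 1.752
  c_2 = 0
Equations for k = 0, 1, 2 (AR order 2, c_2 = 0):
  (E0) gamma(0) = phi_1 gamma(1) + phi_2 gamma(2) + c_0
  (E1) gamma(1) = phi_1 gamma(0) + phi_2 gamma(1) + c_1
  (E2) gamma(2) = phi_1 gamma(1) + phi_2 gamma(0)
From (E1): gamma(1) = A gamma(0) + B with
  A = phi_1 / (1 - phi_2) = 0.397 / 1.176 = 0.337585,   B = c_1 / (1 - phi_2) = 1.752 / 1.176 = 1.489796.
Insert (E2) into (E0): gamma(0) (1 - phi_2^2) = phi_1 (1 + phi_2) gamma(1) + c_0.
  phi_1 (1 + phi_2) = (0.397)(0.824) = 0.327128,   1 - phi_2^2 = 0.969024.
Replace gamma(1) by A gamma(0) + B and collect gamma(0):
  gamma(0) [0.969024 - (0.327128)(0.337585)] = (0.327128)(1.489796) + 5.46292
  gamma(0) * 0.85859 = 5.950274
  gamma(0) = 5.950274 / 0.85859 = 6.930282.
Therefore gamma(0) = 6.9303 (to 4 decimal places).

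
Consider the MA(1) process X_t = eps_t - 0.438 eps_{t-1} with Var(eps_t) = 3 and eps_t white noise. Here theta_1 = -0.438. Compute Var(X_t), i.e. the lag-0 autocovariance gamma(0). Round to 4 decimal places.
\gamma(0) = 3.5755

For an MA(q) process X_t = eps_t + sum_i theta_i eps_{t-i} with
Var(eps_t) = sigma^2, the variance is
  gamma(0) = sigma^2 * (1 + sum_i theta_i^2).
  sum_i theta_i^2 = (-0.438)^2 = 0.191844.
  gamma(0) = 3 * (1 + 0.191844) = 3 * 1.191844 = 3.575532, which rounds to 3.5755.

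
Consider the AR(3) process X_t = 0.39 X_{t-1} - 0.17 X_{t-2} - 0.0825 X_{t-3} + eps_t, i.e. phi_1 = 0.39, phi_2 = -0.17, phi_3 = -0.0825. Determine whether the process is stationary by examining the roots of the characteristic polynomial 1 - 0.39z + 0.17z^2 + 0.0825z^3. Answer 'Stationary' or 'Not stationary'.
\text{Stationary}

The AR(p) characteristic polynomial is P(z) = 1 - 0.39z + 0.17z^2 + 0.0825z^3.
Stationarity requires all roots to lie outside the unit circle, i.e. |z| > 1 for every root.
Degree 3: look for a simple real root z0 first, then factor out (1 - z/z0) and solve the remaining quadratic.
Testing z0 = -4: P(-4) = 1 + (-0.39)(-4) + (0.17)(-4)^2 + (0.0825)(-4)^3
  = 1 + (1.56) + (2.72) + (-5.28) = 0.  So z_0 = -4 is a root, |z_0| = 4.
Divide out the factor (1 + 0.25 z) = (1 - z/z0) (since 1/z0 = -0.25):
  P(z) = (1 + 0.25 z)(1 + (-0.64) z + (0.33) z^2)
  [check: z-coef -0.64 - (-0.25) = -0.39; z^2-coef 0.33 - (-0.25)(-0.64) = 0.17; z^3-coef -(-0.25)(0.33) = 0.0825.]
Remaining roots from the quadratic factor 1 + (-0.64) z + (0.33) z^2:
  Set 1 + (-0.64) z + (0.33) z^2 = 0, i.e. a z^2 + b z + c = 0 with a = 0.33, b = -0.64, c = 1.
  Discriminant D = b^2 - 4ac = (-0.64)^2 - 4*(0.33)*1 = 0.4096 - (1.32) = -0.9104.
  D < 0, so the roots are the complex-conjugate pair z = (-b +/- i sqrt(-D)) / (2a) = 0.9697 +/- 1.4457i.
  For a conjugate pair |z|^2 = z * conj(z) = (product of roots) = c/a = 1/(0.33) = 3.030303, so |z| = sqrt(3.030303) = 1.7408 for both roots.
Moduli of all roots: 4.0000, 1.7408, 1.7408.
All moduli strictly greater than 1? Yes.
Verdict: Stationary.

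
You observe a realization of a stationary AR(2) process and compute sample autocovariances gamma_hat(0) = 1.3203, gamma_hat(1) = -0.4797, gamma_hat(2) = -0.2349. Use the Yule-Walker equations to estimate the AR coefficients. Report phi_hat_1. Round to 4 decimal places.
\hat\phi_{1} = -0.4931

The Yule-Walker equations for an AR(p) process read, in matrix form,
  Gamma_p phi = r_p,   with   (Gamma_p)_{ij} = gamma(|i - j|),
                       (r_p)_i = gamma(i),   i,j = 1..p.
Substitute the sample gammas (Toeplitz matrix and right-hand side of size 2):
  Gamma_p = [[1.3203, -0.4797], [-0.4797, 1.3203]]
  r_p     = [-0.4797, -0.2349]
Written out:
  1.3203 phi_1 - 0.4797 phi_2 = -0.4797
  -0.4797 phi_1 + 1.3203 phi_2 = -0.2349
Solve by Cramer's rule:
  det = gamma(0)^2 - gamma(1)^2 = (1.3203)^2 - (-0.4797)^2 = 1.74319209 - 0.23011209 = 1.51308
  phi_hat_1 = [gamma(1) gamma(0) - gamma(1) gamma(2)] / det = [(-0.4797)(1.3203) - (-0.4797)(-0.2349)] / 1.51308 = -0.74602944 / 1.51308 = -0.4931
  phi_hat_2 = [gamma(0) gamma(2) - gamma(1)^2] / det = [(1.3203)(-0.2349) - (-0.4797)^2] / 1.51308 = -0.54025056 / 1.51308 = -0.3571
So phi_hat = [-0.4931, -0.3571].
Therefore phi_hat_1 = -0.4931.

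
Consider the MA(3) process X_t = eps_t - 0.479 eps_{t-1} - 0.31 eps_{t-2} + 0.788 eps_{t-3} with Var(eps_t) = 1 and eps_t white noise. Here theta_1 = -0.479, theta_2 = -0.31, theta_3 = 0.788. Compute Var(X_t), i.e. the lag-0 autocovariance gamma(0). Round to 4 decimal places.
\gamma(0) = 1.9465

For an MA(q) process X_t = eps_t + sum_i theta_i eps_{t-i} with
Var(eps_t) = sigma^2, the variance is
  gamma(0) = sigma^2 * (1 + sum_i theta_i^2).
  sum_i theta_i^2 = (-0.479)^2 + (-0.31)^2 + (0.788)^2 = 0.229441 + 0.0961 + 0.620944 = 0.946485.
  gamma(0) = 1 * (1 + 0.946485) = 1 * 1.946485 = 1.946485, which rounds to 1.9465.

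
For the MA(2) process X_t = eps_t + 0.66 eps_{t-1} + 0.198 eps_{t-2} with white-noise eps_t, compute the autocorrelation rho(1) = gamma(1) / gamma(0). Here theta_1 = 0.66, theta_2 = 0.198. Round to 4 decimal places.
\rho(1) = 0.5361

For an MA(q) process with theta_0 = 1, the autocovariance is
  gamma(k) = sigma^2 * sum_{i=0..q-k} theta_i * theta_{i+k},
and rho(k) = gamma(k) / gamma(0). Sigma^2 cancels.
  numerator   = (1)*(0.66) + (0.66)*(0.198) = 0.79068.
  denominator = (1)^2 + (0.66)^2 + (0.198)^2 = 1.474804.
  rho(1) = 0.79068 / 1.474804 = 0.5361.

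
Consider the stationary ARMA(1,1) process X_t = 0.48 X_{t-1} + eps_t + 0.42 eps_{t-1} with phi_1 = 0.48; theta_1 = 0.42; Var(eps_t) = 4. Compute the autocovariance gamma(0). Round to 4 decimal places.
\gamma(0) = 8.2100

Multiply the model equation by X_{t-k} and take expectations. With theta_0 = psi_0 = 1 and psi_j the MA(infinity) weights, this gives
  gamma(k) - sum_i phi_i gamma(k-i) = c_k,
  c_k = sigma^2 * sum_{j=k..q} theta_j psi_{j-k}   (c_k = 0 for k > q),
using gamma(-m) = gamma(m).
psi-weights needed (psi_j = theta_j + sum_i phi_i psi_{j-i}):
  psi_1 = theta_1 + phi_1 = 0.42 + (0.48) = 0.9
Right-hand sides:
  c_0 = sigma^2 (1 + theta_1 psi_1) = 4 * (1 + (0.42)(0.9)) = 4 * 1.378 = 5.512
  c_1 = sigma^2 theta_1 = 4 * (0.42) = 1.68
  c_2 = 0
Equations for k = 0 and k = 1 (AR order 1):
  gamma(0) = phi_1 gamma(1) + c_0
  gamma(1) = phi_1 gamma(0) + c_1
Substituting the second into the first: gamma(0) (1 - phi_1^2) = c_0 + phi_1 c_1, so
  gamma(0) = (c_0 + phi_1 c_1) / (1 - phi_1^2) = (5.512 + (0.48)(1.68)) / (1 - (0.48)^2) = 6.3184 / 0.7696 = 8.209979.
Therefore gamma(0) = 8.2100 (to 4 decimal places).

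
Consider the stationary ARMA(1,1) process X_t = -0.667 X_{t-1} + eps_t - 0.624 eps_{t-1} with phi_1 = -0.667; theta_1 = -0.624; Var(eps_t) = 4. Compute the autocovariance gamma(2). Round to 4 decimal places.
\gamma(2) = 8.7874

Multiply the model equation by X_{t-k} and take expectations. With theta_0 = psi_0 = 1 and psi_j the MA(infinity) weights, this gives
  gamma(k) - sum_i phi_i gamma(k-i) = c_k,
  c_k = sigma^2 * sum_{j=k..q} theta_j psi_{j-k}   (c_k = 0 for k > q),
using gamma(-m) = gamma(m).
psi-weights needed (psi_j = theta_j + sum_i phi_i psi_{j-i}):
  psi_1 = theta_1 + phi_1 = -0.624 + (-0.667) = -1.291
Right-hand sides:
  c_0 = sigma^2 (1 + theta_1 psi_1) = 4 * (1 + (-0.624)(-1.291)) = 4 * 1.805584 = 7.222336
  c_1 = sigma^2 theta_1 = 4 * (-0.624) = -2.496
  c_2 = 0
Equations for k = 0 and k = 1 (AR order 1):
  gamma(0) = phi_1 gamma(1) + c_0
  gamma(1) = phi_1 gamma(0) + c_1
Substituting the second into the first: gamma(0) (1 - phi_1^2) = c_0 + phi_1 c_1, so
  gamma(0) = (c_0 + phi_1 c_1) / (1 - phi_1^2) = (7.222336 + (-0.667)(-2.496)) / (1 - (-0.667)^2) = 8.887168 / 0.555111 = 16.009713.
  gamma(1) = phi_1 gamma(0) + c_1 = (-0.667)(16.009713) + (-2.496) = -13.174479.
For k = 2 (> q): gamma(2) = phi_1 gamma(1) = (-0.667)(-13.174479) = 8.787377.
Therefore gamma(2) = 8.7874 (to 4 decimal places).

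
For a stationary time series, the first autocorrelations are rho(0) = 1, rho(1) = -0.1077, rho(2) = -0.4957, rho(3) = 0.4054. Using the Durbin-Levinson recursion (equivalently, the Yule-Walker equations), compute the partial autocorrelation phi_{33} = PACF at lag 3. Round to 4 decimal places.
\phi_{33} = 0.3700

The PACF at lag k is phi_{kk}, the last component of the solution
to the Yule-Walker system G_k phi = r_k where
  (G_k)_{ij} = rho(|i - j|), (r_k)_i = rho(i), i,j = 1..k.
Equivalently, Durbin-Levinson gives phi_{kk} iteratively:
  phi_{11} = rho(1)
  phi_{kk} = [rho(k) - sum_{j=1..k-1} phi_{k-1,j} rho(k-j)]
            / [1 - sum_{j=1..k-1} phi_{k-1,j} rho(j)],
  phi_{k,j} = phi_{k-1,j} - phi_{kk} phi_{k-1,k-j},  j = 1..k-1.
Step k = 1:
  phi_11 = rho(1) = -0.1077.
Step k = 2:
  phi_22 = [rho(2) - phi_11 rho(1)] / [1 - phi_11 rho(1)] = [-0.4957 - (-0.1077)(-0.1077)] / [1 - (-0.1077)(-0.1077)]
         = -0.50729929 / 0.98840071 = -0.513253.
  Update: phi_21 = phi_11 - phi_22 phi_11 = -0.1077 - (-0.513253)(-0.1077) = -0.162977.
Step k = 3:
  phi_33 = [rho(3) - phi_21 rho(2) - phi_22 rho(1)] / [1 - phi_21 rho(1) - phi_22 rho(2)]
    numerator   = 0.4054 - (-0.162977)(-0.4957) - (-0.513253)(-0.1077) = 0.26933484
    denominator = 1 - (-0.162977)(-0.1077) - (-0.513253)(-0.4957) = 0.728028
  phi_33 = 0.26933484 / 0.728028 = 0.37.
Therefore phi_{33} = 0.3700.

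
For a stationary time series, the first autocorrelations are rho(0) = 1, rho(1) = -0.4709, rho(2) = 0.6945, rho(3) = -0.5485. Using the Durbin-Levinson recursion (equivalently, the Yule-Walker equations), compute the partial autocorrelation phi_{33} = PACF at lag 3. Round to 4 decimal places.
\phi_{33} = -0.2730

The PACF at lag k is phi_{kk}, the last component of the solution
to the Yule-Walker system G_k phi = r_k where
  (G_k)_{ij} = rho(|i - j|), (r_k)_i = rho(i), i,j = 1..k.
Equivalently, Durbin-Levinson gives phi_{kk} iteratively:
  phi_{11} = rho(1)
  phi_{kk} = [rho(k) - sum_{j=1..k-1} phi_{k-1,j} rho(k-j)]
            / [1 - sum_{j=1..k-1} phi_{k-1,j} rho(j)],
  phi_{k,j} = phi_{k-1,j} - phi_{kk} phi_{k-1,k-j},  j = 1..k-1.
Step k = 1:
  phi_11 = rho(1) = -0.4709.
Step k = 2:
  phi_22 = [rho(2) - phi_11 rho(1)] / [1 - phi_11 rho(1)] = [0.6945 - (-0.4709)(-0.4709)] / [1 - (-0.4709)(-0.4709)]
         = 0.47275319 / 0.77825319 = 0.607454.
  Update: phi_21 = phi_11 - phi_22 phi_11 = -0.4709 - (0.607454)(-0.4709) = -0.18485.
Step k = 3:
  phi_33 = [rho(3) - phi_21 rho(2) - phi_22 rho(1)] / [1 - phi_21 rho(1) - phi_22 rho(2)]
    numerator   = -0.5485 - (-0.18485)(0.6945) - (0.607454)(-0.4709) = -0.13407162
    denominator = 1 - (-0.18485)(-0.4709) - (0.607454)(0.6945) = 0.49107727
  phi_33 = -0.13407162 / 0.49107727 = -0.273.
Therefore phi_{33} = -0.2730.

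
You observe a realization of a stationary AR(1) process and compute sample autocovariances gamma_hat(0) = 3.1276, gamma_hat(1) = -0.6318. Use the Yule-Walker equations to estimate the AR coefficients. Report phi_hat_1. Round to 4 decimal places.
\hat\phi_{1} = -0.2020

The Yule-Walker equations for an AR(p) process read, in matrix form,
  Gamma_p phi = r_p,   with   (Gamma_p)_{ij} = gamma(|i - j|),
                       (r_p)_i = gamma(i),   i,j = 1..p.
Substitute the sample gammas (Toeplitz matrix and right-hand side of size 1):
  Gamma_p = [[3.1276]]
  r_p     = [-0.6318]
With p = 1 this is the single equation gamma(0) phi_1 = gamma(1):
  phi_hat_1 = gamma(1) / gamma(0) = -0.6318 / 3.1276 = -0.2020.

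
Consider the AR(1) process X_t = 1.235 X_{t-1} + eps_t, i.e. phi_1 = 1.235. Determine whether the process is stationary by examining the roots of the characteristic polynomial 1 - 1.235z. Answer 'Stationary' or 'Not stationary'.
\text{Not stationary}

The AR(p) characteristic polynomial is P(z) = 1 - 1.235z.
Stationarity requires all roots to lie outside the unit circle, i.e. |z| > 1 for every root.
This is linear in z: 1 + (-1.235) z = 0  =>  z = -1/(-1.235) = 0.809717,  |z| = 0.809717.
Moduli of all roots: 0.8097.
All moduli strictly greater than 1? No.
Verdict: Not stationary.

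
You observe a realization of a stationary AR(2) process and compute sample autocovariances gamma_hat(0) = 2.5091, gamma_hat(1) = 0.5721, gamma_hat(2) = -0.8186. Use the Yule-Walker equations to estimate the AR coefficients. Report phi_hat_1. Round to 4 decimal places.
\hat\phi_{1} = 0.3190

The Yule-Walker equations for an AR(p) process read, in matrix form,
  Gamma_p phi = r_p,   with   (Gamma_p)_{ij} = gamma(|i - j|),
                       (r_p)_i = gamma(i),   i,j = 1..p.
Substitute the sample gammas (Toeplitz matrix and right-hand side of size 2):
  Gamma_p = [[2.5091, 0.5721], [0.5721, 2.5091]]
  r_p     = [0.5721, -0.8186]
Written out:
  2.5091 phi_1 + 0.5721 phi_2 = 0.5721
  0.5721 phi_1 + 2.5091 phi_2 = -0.8186
Solve by Cramer's rule:
  det = gamma(0)^2 - gamma(1)^2 = (2.5091)^2 - (0.5721)^2 = 6.29558281 - 0.32729841 = 5.9682844
  phi_hat_1 = [gamma(1) gamma(0) - gamma(1) gamma(2)] / det = [(0.5721)(2.5091) - (0.5721)(-0.8186)] / 5.9682844 = 1.90377717 / 5.9682844 = 0.319
  phi_hat_2 = [gamma(0) gamma(2) - gamma(1)^2] / det = [(2.5091)(-0.8186) - (0.5721)^2] / 5.9682844 = -2.38124767 / 5.9682844 = -0.399
So phi_hat = [0.3190, -0.3990].
Therefore phi_hat_1 = 0.3190.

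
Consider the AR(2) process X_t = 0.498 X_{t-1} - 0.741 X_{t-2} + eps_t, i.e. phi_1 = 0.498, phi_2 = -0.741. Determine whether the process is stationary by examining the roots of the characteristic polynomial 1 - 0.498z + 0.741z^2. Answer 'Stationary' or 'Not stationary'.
\text{Stationary}

The AR(p) characteristic polynomial is P(z) = 1 - 0.498z + 0.741z^2.
Stationarity requires all roots to lie outside the unit circle, i.e. |z| > 1 for every root.
Set 1 + (-0.498) z + (0.741) z^2 = 0, i.e. a z^2 + b z + c = 0 with a = 0.741, b = -0.498, c = 1.
Discriminant D = b^2 - 4ac = (-0.498)^2 - 4*(0.741)*1 = 0.248004 - (2.964) = -2.715996.
D < 0, so the roots are the complex-conjugate pair z = (-b +/- i sqrt(-D)) / (2a) = 0.336 +/- 1.112i.
For a conjugate pair |z|^2 = z * conj(z) = (product of roots) = c/a = 1/(0.741) = 1.349528, so |z| = sqrt(1.349528) = 1.1617 for both roots.
Moduli of all roots: 1.1617, 1.1617.
All moduli strictly greater than 1? Yes.
Verdict: Stationary.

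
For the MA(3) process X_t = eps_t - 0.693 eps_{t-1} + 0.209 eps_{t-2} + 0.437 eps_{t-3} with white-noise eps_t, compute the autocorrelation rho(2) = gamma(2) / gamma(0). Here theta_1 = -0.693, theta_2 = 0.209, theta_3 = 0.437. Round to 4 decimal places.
\rho(2) = -0.0547

For an MA(q) process with theta_0 = 1, the autocovariance is
  gamma(k) = sigma^2 * sum_{i=0..q-k} theta_i * theta_{i+k},
and rho(k) = gamma(k) / gamma(0). Sigma^2 cancels.
  numerator   = (1)*(0.209) + (-0.693)*(0.437) = -0.093841.
  denominator = (1)^2 + (-0.693)^2 + (0.209)^2 + (0.437)^2 = 1.714899.
  rho(2) = -0.093841 / 1.714899 = -0.0547.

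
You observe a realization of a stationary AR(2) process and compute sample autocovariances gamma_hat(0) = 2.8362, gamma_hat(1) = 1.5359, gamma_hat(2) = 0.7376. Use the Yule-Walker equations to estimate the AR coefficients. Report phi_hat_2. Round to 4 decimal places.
\hat\phi_{2} = -0.0470

The Yule-Walker equations for an AR(p) process read, in matrix form,
  Gamma_p phi = r_p,   with   (Gamma_p)_{ij} = gamma(|i - j|),
                       (r_p)_i = gamma(i),   i,j = 1..p.
Substitute the sample gammas (Toeplitz matrix and right-hand side of size 2):
  Gamma_p = [[2.8362, 1.5359], [1.5359, 2.8362]]
  r_p     = [1.5359, 0.7376]
Written out:
  2.8362 phi_1 + 1.5359 phi_2 = 1.5359
  1.5359 phi_1 + 2.8362 phi_2 = 0.7376
Solve by Cramer's rule:
  det = gamma(0)^2 - gamma(1)^2 = (2.8362)^2 - (1.5359)^2 = 8.04403044 - 2.35898881 = 5.68504163
  phi_hat_1 = [gamma(1) gamma(0) - gamma(1) gamma(2)] / det = [(1.5359)(2.8362) - (1.5359)(0.7376)] / 5.68504163 = 3.22323974 / 5.68504163 = 0.567
  phi_hat_2 = [gamma(0) gamma(2) - gamma(1)^2] / det = [(2.8362)(0.7376) - (1.5359)^2] / 5.68504163 = -0.26700769 / 5.68504163 = -0.047
So phi_hat = [0.5670, -0.0470].
Therefore phi_hat_2 = -0.0470.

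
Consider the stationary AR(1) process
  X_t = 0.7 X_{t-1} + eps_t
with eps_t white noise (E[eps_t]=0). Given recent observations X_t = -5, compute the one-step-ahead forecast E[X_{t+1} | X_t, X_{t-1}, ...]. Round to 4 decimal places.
E[X_{t+1} \mid \mathcal F_t] = -3.5000

For an AR(p) model X_t = c + sum_i phi_i X_{t-i} + eps_t, the
one-step-ahead conditional mean is
  E[X_{t+1} | X_t, ...] = c + sum_i phi_i X_{t+1-i}.
Substitute known values:
  E[X_{t+1} | ...] = (0.7) * (-5)
                   = -3.5000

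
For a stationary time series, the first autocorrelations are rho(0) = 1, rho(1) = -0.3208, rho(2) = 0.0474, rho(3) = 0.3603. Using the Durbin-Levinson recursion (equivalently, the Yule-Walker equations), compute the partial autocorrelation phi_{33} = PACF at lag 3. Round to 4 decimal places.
\phi_{33} = 0.3990

The PACF at lag k is phi_{kk}, the last component of the solution
to the Yule-Walker system G_k phi = r_k where
  (G_k)_{ij} = rho(|i - j|), (r_k)_i = rho(i), i,j = 1..k.
Equivalently, Durbin-Levinson gives phi_{kk} iteratively:
  phi_{11} = rho(1)
  phi_{kk} = [rho(k) - sum_{j=1..k-1} phi_{k-1,j} rho(k-j)]
            / [1 - sum_{j=1..k-1} phi_{k-1,j} rho(j)],
  phi_{k,j} = phi_{k-1,j} - phi_{kk} phi_{k-1,k-j},  j = 1..k-1.
Step k = 1:
  phi_11 = rho(1) = -0.3208.
Step k = 2:
  phi_22 = [rho(2) - phi_11 rho(1)] / [1 - phi_11 rho(1)] = [0.0474 - (-0.3208)(-0.3208)] / [1 - (-0.3208)(-0.3208)]
         = -0.05551264 / 0.89708736 = -0.061881.
  Update: phi_21 = phi_11 - phi_22 phi_11 = -0.3208 - (-0.061881)(-0.3208) = -0.340651.
Step k = 3:
  phi_33 = [rho(3) - phi_21 rho(2) - phi_22 rho(1)] / [1 - phi_21 rho(1) - phi_22 rho(2)]
    numerator   = 0.3603 - (-0.340651)(0.0474) - (-0.061881)(-0.3208) = 0.35659546
    denominator = 1 - (-0.340651)(-0.3208) - (-0.061881)(0.0474) = 0.89365218
  phi_33 = 0.35659546 / 0.89365218 = 0.399.
Therefore phi_{33} = 0.3990.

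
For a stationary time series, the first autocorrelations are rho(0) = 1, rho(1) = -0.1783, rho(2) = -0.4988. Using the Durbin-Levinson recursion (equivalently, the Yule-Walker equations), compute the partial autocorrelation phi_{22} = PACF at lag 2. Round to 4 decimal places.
\phi_{22} = -0.5480

The PACF at lag k is phi_{kk}, the last component of the solution
to the Yule-Walker system G_k phi = r_k where
  (G_k)_{ij} = rho(|i - j|), (r_k)_i = rho(i), i,j = 1..k.
Equivalently, Durbin-Levinson gives phi_{kk} iteratively:
  phi_{11} = rho(1)
  phi_{kk} = [rho(k) - sum_{j=1..k-1} phi_{k-1,j} rho(k-j)]
            / [1 - sum_{j=1..k-1} phi_{k-1,j} rho(j)],
  phi_{k,j} = phi_{k-1,j} - phi_{kk} phi_{k-1,k-j},  j = 1..k-1.
Step k = 1:
  phi_11 = rho(1) = -0.1783.
Step k = 2:
  phi_22 = [rho(2) - phi_11 rho(1)] / [1 - phi_11 rho(1)] = [-0.4988 - (-0.1783)(-0.1783)] / [1 - (-0.1783)(-0.1783)]
         = -0.53059089 / 0.96820911 = -0.548.
Therefore phi_{22} = -0.5480.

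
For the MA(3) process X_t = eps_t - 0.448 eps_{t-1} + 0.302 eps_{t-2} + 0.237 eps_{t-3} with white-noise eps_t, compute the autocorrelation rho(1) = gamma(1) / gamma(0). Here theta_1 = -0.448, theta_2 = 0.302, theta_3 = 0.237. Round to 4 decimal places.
\rho(1) = -0.3796

For an MA(q) process with theta_0 = 1, the autocovariance is
  gamma(k) = sigma^2 * sum_{i=0..q-k} theta_i * theta_{i+k},
and rho(k) = gamma(k) / gamma(0). Sigma^2 cancels.
  numerator   = (1)*(-0.448) + (-0.448)*(0.302) + (0.302)*(0.237) = -0.511722.
  denominator = (1)^2 + (-0.448)^2 + (0.302)^2 + (0.237)^2 = 1.348077.
  rho(1) = -0.511722 / 1.348077 = -0.3796.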